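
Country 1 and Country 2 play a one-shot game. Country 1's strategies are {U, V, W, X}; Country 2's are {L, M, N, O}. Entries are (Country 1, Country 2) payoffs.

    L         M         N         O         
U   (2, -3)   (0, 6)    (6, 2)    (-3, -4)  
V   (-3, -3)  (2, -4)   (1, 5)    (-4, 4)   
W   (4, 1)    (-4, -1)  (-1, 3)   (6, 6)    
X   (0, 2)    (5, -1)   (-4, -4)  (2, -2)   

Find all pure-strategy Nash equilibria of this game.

A profile is a Nash equilibrium when each player is best-responding to the other.
Country 1's best responses — vs L: W (payoff 4); vs M: X (payoff 5); vs N: U (payoff 6); vs O: W (payoff 6).
Country 2's best responses — vs U: M (payoff 6); vs V: N (payoff 5); vs W: O (payoff 6); vs X: L (payoff 2).
The only mutual best response is (W, O); neither player gains by switching there.

(W, O)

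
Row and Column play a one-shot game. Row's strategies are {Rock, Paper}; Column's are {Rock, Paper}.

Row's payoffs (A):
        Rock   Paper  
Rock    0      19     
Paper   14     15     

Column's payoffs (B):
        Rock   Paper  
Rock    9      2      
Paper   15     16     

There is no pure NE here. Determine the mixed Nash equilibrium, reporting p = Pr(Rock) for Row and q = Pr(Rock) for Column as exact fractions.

p = 1/8, q = 2/9

In a mixed NE each player is indifferent between their pure strategies, so the opponent's mix sets the indifference.
Column indifferent between Rock and Paper: p·9 + (1−p)·15 = p·2 + (1−p)·16 ⟹ 15 + (-6)p = 16 + (-14)p ⟹ p = 1/8.
Row indifferent between Rock and Paper: q·0 + (1−q)·19 = q·14 + (1−q)·15 ⟹ 19 + (-19)q = 15 + (-1)q ⟹ q = 2/9.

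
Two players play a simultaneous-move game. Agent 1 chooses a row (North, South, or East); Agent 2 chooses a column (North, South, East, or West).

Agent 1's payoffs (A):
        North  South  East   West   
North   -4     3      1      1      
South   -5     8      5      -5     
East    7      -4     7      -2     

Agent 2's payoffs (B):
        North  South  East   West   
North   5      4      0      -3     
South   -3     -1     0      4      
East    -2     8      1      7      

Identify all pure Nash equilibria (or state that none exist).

A profile is a Nash equilibrium when each player is best-responding to the other.
Agent 1's best responses — vs North: East (payoff 7); vs South: South (payoff 8); vs East: East (payoff 7); vs West: North (payoff 1).
Agent 2's best responses — vs North: North (payoff 5); vs South: West (payoff 4); vs East: South (payoff 8).
No cell has both players best-responding. For instance, Agent 1's best reply to South is South, but against South Agent 2 prefers West over South.

There is no pure-strategy Nash equilibrium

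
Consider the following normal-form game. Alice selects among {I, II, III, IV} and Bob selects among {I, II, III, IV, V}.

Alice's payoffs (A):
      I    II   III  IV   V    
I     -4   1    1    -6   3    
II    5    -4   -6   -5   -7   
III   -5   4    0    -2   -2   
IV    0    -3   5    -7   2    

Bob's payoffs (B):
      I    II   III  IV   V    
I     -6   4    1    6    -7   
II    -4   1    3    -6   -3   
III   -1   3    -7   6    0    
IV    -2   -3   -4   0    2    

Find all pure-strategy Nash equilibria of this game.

Check mutual best responses: a cell is a NE iff neither player can gain by unilaterally deviating.
Alice's best responses — vs I: II (payoff 5); vs II: III (payoff 4); vs III: IV (payoff 5); vs IV: III (payoff -2); vs V: I (payoff 3).
Bob's best responses — vs I: IV (payoff 6); vs II: III (payoff 3); vs III: IV (payoff 6); vs IV: V (payoff 2).
The only mutual best response is (III, IV); neither player gains by switching there.

(III, IV)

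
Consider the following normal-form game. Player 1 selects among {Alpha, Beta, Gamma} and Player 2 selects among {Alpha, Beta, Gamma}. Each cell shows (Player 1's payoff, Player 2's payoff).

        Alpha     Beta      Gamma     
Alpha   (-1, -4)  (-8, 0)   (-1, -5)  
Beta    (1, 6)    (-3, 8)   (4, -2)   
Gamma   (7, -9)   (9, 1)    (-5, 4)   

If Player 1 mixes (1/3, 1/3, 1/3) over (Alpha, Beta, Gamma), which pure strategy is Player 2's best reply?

Beta

Compute Player 2's expected payoff from each pure strategy against the given mix.
Alpha: (1/3)·(-4) + (1/3)·6 + (1/3)·(-9) = -7/3
Beta: (1/3)·0 + (1/3)·8 + (1/3)·1 = 3
Gamma: (1/3)·(-5) + (1/3)·(-2) + (1/3)·4 = -1
Highest expected payoff is 3, from Beta.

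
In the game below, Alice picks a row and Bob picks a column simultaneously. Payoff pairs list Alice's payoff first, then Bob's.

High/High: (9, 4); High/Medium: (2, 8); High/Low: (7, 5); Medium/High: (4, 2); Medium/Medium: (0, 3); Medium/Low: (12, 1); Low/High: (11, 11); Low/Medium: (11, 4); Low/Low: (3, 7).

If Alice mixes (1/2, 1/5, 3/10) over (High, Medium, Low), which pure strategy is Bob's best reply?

Medium

Bob's best reply maximizes expected payoff against the mix.
High: (1/2)·4 + (1/5)·2 + (3/10)·11 = 57/10
Medium: (1/2)·8 + (1/5)·3 + (3/10)·4 = 29/5
Low: (1/2)·5 + (1/5)·1 + (3/10)·7 = 24/5
Highest expected payoff is 29/5, from Medium.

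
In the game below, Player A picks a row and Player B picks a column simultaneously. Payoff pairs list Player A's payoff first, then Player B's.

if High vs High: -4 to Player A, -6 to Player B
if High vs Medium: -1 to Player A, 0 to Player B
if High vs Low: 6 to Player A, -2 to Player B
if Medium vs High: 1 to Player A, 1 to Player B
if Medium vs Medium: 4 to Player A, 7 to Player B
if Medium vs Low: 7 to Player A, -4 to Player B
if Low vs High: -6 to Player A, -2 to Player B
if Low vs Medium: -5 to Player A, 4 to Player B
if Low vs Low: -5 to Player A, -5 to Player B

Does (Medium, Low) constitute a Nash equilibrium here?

No

Holding Player B at Low: Player A gets 7 from Medium, versus 6 from High, -5 from Low. No profitable deviation for Player A.
Holding Player A at Medium: Player B gets -4 from Low but could get 7 by switching to Medium. Player B has a profitable deviation.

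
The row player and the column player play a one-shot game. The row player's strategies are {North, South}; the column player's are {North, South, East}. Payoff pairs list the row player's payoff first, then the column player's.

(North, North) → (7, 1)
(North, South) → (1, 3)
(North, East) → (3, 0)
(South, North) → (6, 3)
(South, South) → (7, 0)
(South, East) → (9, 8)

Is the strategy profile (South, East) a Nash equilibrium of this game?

Holding the column player at East: the row player gets 9 from South, versus 3 from North. No profitable deviation for the row player.
Holding the row player at South: the column player gets 8 from East, versus 3 from North, 0 from South. No profitable deviation for the column player either.

Yes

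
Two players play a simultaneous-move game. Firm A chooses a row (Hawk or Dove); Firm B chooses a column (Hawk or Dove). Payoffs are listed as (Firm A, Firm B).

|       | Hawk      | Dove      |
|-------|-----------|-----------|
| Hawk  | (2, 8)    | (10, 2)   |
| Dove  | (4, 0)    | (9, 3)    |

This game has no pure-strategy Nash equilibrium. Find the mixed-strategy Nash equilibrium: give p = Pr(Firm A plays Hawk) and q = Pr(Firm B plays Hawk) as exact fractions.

Each player's mixing probability is pinned down by making the *other* player indifferent.
Firm B indifferent between Hawk and Dove: p·8 + (1−p)·0 = p·2 + (1−p)·3 ⟹ 0 + 8p = 3 + (-1)p ⟹ p = 1/3.
Firm A indifferent between Hawk and Dove: q·2 + (1−q)·10 = q·4 + (1−q)·9 ⟹ 10 + (-8)q = 9 + (-5)q ⟹ q = 1/3.

p = 1/3, q = 1/3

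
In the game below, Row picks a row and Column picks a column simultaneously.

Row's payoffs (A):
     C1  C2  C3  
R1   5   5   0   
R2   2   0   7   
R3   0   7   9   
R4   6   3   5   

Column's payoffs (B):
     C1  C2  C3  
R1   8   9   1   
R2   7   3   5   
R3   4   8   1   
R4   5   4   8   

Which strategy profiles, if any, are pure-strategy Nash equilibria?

(R3, C2)

Find each player's best response to every opponent strategy; NE are the intersections.
Row's best responses — vs C1: R4 (payoff 6); vs C2: R3 (payoff 7); vs C3: R3 (payoff 9).
Column's best responses — vs R1: C2 (payoff 9); vs R2: C1 (payoff 7); vs R3: C2 (payoff 8); vs R4: C3 (payoff 8).
The only mutual best response is (R3, C2); neither player gains by switching there.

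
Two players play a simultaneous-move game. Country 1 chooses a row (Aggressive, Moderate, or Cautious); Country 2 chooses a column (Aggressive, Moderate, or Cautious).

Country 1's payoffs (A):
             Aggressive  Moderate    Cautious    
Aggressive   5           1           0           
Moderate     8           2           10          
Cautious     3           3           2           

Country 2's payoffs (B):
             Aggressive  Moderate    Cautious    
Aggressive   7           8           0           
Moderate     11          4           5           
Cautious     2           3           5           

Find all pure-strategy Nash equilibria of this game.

Find each player's best response to every opponent strategy; NE are the intersections.
Country 1's best responses — vs Aggressive: Moderate (payoff 8); vs Moderate: Cautious (payoff 3); vs Cautious: Moderate (payoff 10).
Country 2's best responses — vs Aggressive: Moderate (payoff 8); vs Moderate: Aggressive (payoff 11); vs Cautious: Cautious (payoff 5).
The only mutual best response is (Moderate, Aggressive); neither player gains by switching there.

(Moderate, Aggressive)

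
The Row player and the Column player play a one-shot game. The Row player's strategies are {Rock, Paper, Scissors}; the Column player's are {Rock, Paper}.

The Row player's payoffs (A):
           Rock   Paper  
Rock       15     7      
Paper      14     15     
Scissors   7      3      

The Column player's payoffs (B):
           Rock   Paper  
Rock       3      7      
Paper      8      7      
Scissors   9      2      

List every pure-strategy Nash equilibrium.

No pure-strategy Nash equilibrium

Check mutual best responses: a cell is a NE iff neither player can gain by unilaterally deviating.
The Row player's best responses — vs Rock: Rock (payoff 15); vs Paper: Paper (payoff 15).
The Column player's best responses — vs Rock: Paper (payoff 7); vs Paper: Rock (payoff 8); vs Scissors: Rock (payoff 9).
No cell has both players best-responding. For instance, the Row player's best reply to Paper is Paper, but against Paper the Column player prefers Rock over Paper.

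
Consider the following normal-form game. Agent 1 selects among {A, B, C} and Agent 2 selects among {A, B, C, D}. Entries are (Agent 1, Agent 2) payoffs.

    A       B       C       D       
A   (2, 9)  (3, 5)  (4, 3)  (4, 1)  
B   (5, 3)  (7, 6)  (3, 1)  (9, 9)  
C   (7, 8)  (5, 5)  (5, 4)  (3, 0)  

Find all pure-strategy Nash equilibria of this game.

(B, D) and (C, A)

Check mutual best responses: a cell is a NE iff neither player can gain by unilaterally deviating.
Agent 1's best responses — vs A: C (payoff 7); vs B: B (payoff 7); vs C: C (payoff 5); vs D: B (payoff 9).
Agent 2's best responses — vs A: A (payoff 9); vs B: D (payoff 9); vs C: A (payoff 8).
Mutual best responses occur at (B, D) and (C, A); at each, neither player gains by switching.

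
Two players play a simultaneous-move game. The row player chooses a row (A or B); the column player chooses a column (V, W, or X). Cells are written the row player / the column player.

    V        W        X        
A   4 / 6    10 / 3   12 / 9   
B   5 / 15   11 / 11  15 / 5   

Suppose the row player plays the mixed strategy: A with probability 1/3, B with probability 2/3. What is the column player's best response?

V

Compute the column player's expected payoff from each pure strategy against the given mix.
V: (1/3)·6 + (2/3)·15 = 12
W: (1/3)·3 + (2/3)·11 = 25/3
X: (1/3)·9 + (2/3)·5 = 19/3
Highest expected payoff is 12, from V.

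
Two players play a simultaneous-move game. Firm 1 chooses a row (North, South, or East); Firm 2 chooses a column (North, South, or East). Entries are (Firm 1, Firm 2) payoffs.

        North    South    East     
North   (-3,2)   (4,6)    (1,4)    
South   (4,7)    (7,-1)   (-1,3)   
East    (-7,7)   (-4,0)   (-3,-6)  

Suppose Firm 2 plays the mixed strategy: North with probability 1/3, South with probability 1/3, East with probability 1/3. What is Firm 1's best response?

Firm 1's best reply maximizes expected payoff against the mix.
North: (1/3)·(-3) + (1/3)·4 + (1/3)·1 = 2/3
South: (1/3)·4 + (1/3)·7 + (1/3)·(-1) = 10/3
East: (1/3)·(-7) + (1/3)·(-4) + (1/3)·(-3) = -14/3
Highest expected payoff is 10/3, from South.

South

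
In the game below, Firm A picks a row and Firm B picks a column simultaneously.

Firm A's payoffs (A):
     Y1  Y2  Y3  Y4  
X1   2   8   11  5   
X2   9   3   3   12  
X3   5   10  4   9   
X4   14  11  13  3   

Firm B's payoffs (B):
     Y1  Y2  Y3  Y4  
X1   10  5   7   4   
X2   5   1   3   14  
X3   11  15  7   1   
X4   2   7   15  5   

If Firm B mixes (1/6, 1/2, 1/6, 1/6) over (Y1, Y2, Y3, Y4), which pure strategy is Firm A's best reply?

X4

Compute Firm A's expected payoff from each pure strategy against the given mix.
X1: (1/6)·2 + (1/2)·8 + (1/6)·11 + (1/6)·5 = 7
X2: (1/6)·9 + (1/2)·3 + (1/6)·3 + (1/6)·12 = 11/2
X3: (1/6)·5 + (1/2)·10 + (1/6)·4 + (1/6)·9 = 8
X4: (1/6)·14 + (1/2)·11 + (1/6)·13 + (1/6)·3 = 21/2
Highest expected payoff is 21/2, from X4.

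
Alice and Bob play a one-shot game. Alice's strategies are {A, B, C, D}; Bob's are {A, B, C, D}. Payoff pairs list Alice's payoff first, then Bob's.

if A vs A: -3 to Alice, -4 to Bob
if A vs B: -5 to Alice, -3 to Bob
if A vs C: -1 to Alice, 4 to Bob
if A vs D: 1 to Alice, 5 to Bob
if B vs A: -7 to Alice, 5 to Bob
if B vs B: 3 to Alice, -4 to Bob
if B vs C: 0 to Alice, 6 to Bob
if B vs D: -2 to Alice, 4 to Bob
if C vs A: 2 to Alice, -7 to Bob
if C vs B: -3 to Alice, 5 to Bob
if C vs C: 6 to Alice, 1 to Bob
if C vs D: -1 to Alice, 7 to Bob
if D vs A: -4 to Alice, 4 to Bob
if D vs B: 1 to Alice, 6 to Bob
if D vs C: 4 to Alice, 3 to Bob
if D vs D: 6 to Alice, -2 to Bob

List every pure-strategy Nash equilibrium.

There is no pure-strategy Nash equilibrium

Find each player's best response to every opponent strategy; NE are the intersections.
Alice's best responses — vs A: C (payoff 2); vs B: B (payoff 3); vs C: C (payoff 6); vs D: D (payoff 6).
Bob's best responses — vs A: D (payoff 5); vs B: C (payoff 6); vs C: D (payoff 7); vs D: B (payoff 6).
No cell has both players best-responding. For instance, Alice's best reply to B is B, but against B Bob prefers C over B.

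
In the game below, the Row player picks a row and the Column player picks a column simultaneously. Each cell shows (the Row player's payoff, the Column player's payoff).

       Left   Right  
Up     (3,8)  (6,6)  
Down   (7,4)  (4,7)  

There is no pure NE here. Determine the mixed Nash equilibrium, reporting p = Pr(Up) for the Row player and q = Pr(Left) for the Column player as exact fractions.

p = 3/5, q = 1/3

In a mixed NE each player is indifferent between their pure strategies, so the opponent's mix sets the indifference.
The Column player indifferent between Left and Right: p·8 + (1−p)·4 = p·6 + (1−p)·7 ⟹ 4 + 4p = 7 + (-1)p ⟹ p = 3/5.
The Row player indifferent between Up and Down: q·3 + (1−q)·6 = q·7 + (1−q)·4 ⟹ 6 + (-3)q = 4 + 3q ⟹ q = 1/3.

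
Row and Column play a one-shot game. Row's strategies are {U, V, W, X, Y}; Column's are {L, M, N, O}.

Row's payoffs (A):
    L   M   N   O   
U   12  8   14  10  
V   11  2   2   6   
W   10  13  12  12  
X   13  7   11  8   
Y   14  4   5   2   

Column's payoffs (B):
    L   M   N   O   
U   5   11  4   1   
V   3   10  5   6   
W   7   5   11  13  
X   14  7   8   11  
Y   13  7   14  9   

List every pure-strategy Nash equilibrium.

Check mutual best responses: a cell is a NE iff neither player can gain by unilaterally deviating.
Row's best responses — vs L: Y (payoff 14); vs M: W (payoff 13); vs N: U (payoff 14); vs O: W (payoff 12).
Column's best responses — vs U: M (payoff 11); vs V: M (payoff 10); vs W: O (payoff 13); vs X: L (payoff 14); vs Y: N (payoff 14).
The only mutual best response is (W, O); neither player gains by switching there.

(W, O)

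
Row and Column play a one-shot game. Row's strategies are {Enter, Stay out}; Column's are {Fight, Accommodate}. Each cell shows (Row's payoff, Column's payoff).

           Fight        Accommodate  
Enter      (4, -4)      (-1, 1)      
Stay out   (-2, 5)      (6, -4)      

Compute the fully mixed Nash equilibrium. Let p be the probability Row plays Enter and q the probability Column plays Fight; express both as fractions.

p = 9/14, q = 7/13

In a mixed NE each player is indifferent between their pure strategies, so the opponent's mix sets the indifference.
Column indifferent between Fight and Accommodate: p·(-4) + (1−p)·5 = p·1 + (1−p)·(-4) ⟹ 5 + (-9)p = (-4) + 5p ⟹ p = 9/14.
Row indifferent between Enter and Stay out: q·4 + (1−q)·(-1) = q·(-2) + (1−q)·6 ⟹ (-1) + 5q = 6 + (-8)q ⟹ q = 7/13.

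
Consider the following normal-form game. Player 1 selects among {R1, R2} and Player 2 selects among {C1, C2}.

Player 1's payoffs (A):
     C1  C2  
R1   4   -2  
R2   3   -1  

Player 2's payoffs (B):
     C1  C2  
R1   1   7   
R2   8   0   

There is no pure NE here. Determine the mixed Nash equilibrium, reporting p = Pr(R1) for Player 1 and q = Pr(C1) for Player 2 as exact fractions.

In a mixed NE each player is indifferent between their pure strategies, so the opponent's mix sets the indifference.
Player 2 indifferent between C1 and C2: p·1 + (1−p)·8 = p·7 + (1−p)·0 ⟹ 8 + (-7)p = 0 + 7p ⟹ p = 4/7.
Player 1 indifferent between R1 and R2: q·4 + (1−q)·(-2) = q·3 + (1−q)·(-1) ⟹ (-2) + 6q = (-1) + 4q ⟹ q = 1/2.

p = 4/7, q = 1/2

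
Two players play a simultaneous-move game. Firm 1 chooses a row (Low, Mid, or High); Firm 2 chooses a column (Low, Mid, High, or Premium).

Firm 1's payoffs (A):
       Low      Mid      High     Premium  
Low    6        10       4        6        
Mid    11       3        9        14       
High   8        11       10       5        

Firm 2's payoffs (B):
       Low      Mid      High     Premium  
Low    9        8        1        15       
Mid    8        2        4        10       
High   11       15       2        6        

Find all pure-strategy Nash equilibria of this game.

Find each player's best response to every opponent strategy; NE are the intersections.
Firm 1's best responses — vs Low: Mid (payoff 11); vs Mid: High (payoff 11); vs High: High (payoff 10); vs Premium: Mid (payoff 14).
Firm 2's best responses — vs Low: Premium (payoff 15); vs Mid: Premium (payoff 10); vs High: Mid (payoff 15).
Mutual best responses occur at (Mid, Premium) and (High, Mid); at each, neither player gains by switching.

(Mid, Premium) and (High, Mid)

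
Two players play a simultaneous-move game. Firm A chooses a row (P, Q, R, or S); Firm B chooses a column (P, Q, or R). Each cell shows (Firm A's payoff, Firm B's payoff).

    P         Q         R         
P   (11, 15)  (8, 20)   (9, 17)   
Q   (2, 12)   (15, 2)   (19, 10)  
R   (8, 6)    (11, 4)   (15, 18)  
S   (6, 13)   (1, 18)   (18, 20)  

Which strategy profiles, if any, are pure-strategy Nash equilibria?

None

Check mutual best responses: a cell is a NE iff neither player can gain by unilaterally deviating.
Firm A's best responses — vs P: P (payoff 11); vs Q: Q (payoff 15); vs R: Q (payoff 19).
Firm B's best responses — vs P: Q (payoff 20); vs Q: P (payoff 12); vs R: R (payoff 18); vs S: R (payoff 20).
No cell has both players best-responding. For instance, Firm A's best reply to R is Q, but against Q Firm B prefers P over R.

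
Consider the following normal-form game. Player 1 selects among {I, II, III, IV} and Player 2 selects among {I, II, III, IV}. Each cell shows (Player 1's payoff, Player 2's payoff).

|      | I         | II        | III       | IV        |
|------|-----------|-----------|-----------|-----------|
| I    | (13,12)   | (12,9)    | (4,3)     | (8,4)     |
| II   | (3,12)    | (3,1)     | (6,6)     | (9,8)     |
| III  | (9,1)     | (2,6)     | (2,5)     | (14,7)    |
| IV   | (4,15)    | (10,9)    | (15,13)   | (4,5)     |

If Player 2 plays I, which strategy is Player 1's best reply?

I

With Player 2 fixed at I, Player 1's payoffs are: I → 13, II → 3, III → 9, IV → 4.
The maximum is 13, achieved by I.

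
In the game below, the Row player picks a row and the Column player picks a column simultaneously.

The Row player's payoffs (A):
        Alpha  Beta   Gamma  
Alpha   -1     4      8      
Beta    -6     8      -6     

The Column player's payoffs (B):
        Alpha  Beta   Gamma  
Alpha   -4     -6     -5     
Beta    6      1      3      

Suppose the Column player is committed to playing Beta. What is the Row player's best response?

Beta

With the Column player fixed at Beta, the Row player's payoffs are: Alpha → 4, Beta → 8.
The maximum is 8, achieved by Beta.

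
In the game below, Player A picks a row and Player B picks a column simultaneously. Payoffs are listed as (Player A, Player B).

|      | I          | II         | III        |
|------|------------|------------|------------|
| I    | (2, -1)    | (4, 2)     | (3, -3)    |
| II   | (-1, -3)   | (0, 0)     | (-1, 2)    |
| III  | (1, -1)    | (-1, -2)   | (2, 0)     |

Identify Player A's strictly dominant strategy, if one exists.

Check whether one of Player A's strategies beats all alternatives regardless of what the opponent does.
I strictly dominates: vs I: 2 > each of {-1, 1}; vs II: 4 > each of {0, -1}; vs III: 3 > each of {-1, 2}.

I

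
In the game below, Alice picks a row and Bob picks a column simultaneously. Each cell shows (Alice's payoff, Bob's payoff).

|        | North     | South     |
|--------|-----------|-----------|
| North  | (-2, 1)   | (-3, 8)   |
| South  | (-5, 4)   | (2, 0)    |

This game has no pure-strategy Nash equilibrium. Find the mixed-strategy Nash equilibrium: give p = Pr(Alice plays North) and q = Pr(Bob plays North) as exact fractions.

In a mixed NE each player is indifferent between their pure strategies, so the opponent's mix sets the indifference.
Bob indifferent between North and South: p·1 + (1−p)·4 = p·8 + (1−p)·0 ⟹ 4 + (-3)p = 0 + 8p ⟹ p = 4/11.
Alice indifferent between North and South: q·(-2) + (1−q)·(-3) = q·(-5) + (1−q)·2 ⟹ (-3) + 1q = 2 + (-7)q ⟹ q = 5/8.

p = 4/11, q = 5/8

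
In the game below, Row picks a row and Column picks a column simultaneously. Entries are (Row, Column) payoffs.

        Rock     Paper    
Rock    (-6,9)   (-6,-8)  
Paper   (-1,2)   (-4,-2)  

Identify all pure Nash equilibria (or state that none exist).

Find each player's best response to every opponent strategy; NE are the intersections.
Row's best responses — vs Rock: Paper (payoff -1); vs Paper: Paper (payoff -4).
Column's best responses — vs Rock: Rock (payoff 9); vs Paper: Rock (payoff 2).
The only mutual best response is (Paper, Rock); neither player gains by switching there.

(Paper, Rock)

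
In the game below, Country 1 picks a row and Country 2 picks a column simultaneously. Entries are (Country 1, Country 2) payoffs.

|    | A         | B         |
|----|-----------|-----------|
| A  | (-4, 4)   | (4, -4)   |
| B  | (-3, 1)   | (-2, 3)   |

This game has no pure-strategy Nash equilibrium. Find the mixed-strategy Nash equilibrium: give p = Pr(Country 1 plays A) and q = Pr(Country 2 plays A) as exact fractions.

p = 1/5, q = 6/7

Each player's mixing probability is pinned down by making the *other* player indifferent.
Country 2 indifferent between A and B: p·4 + (1−p)·1 = p·(-4) + (1−p)·3 ⟹ 1 + 3p = 3 + (-7)p ⟹ p = 1/5.
Country 1 indifferent between A and B: q·(-4) + (1−q)·4 = q·(-3) + (1−q)·(-2) ⟹ 4 + (-8)q = (-2) + (-1)q ⟹ q = 6/7.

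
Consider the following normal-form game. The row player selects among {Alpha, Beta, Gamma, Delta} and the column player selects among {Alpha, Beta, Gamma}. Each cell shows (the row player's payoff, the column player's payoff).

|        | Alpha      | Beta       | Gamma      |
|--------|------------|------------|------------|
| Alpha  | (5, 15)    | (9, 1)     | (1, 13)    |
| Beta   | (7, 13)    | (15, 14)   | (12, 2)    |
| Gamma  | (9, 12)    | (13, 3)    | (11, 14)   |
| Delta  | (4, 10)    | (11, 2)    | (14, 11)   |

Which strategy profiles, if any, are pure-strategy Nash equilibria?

Find each player's best response to every opponent strategy; NE are the intersections.
The row player's best responses — vs Alpha: Gamma (payoff 9); vs Beta: Beta (payoff 15); vs Gamma: Delta (payoff 14).
The column player's best responses — vs Alpha: Alpha (payoff 15); vs Beta: Beta (payoff 14); vs Gamma: Gamma (payoff 14); vs Delta: Gamma (payoff 11).
Mutual best responses occur at (Beta, Beta) and (Delta, Gamma); at each, neither player gains by switching.

(Beta, Beta) and (Delta, Gamma)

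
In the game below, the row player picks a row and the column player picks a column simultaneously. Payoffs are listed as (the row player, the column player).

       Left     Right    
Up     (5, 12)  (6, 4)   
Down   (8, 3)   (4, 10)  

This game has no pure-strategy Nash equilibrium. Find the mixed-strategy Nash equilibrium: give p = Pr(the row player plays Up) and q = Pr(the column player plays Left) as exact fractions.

In a mixed NE each player is indifferent between their pure strategies, so the opponent's mix sets the indifference.
The column player indifferent between Left and Right: p·12 + (1−p)·3 = p·4 + (1−p)·10 ⟹ 3 + 9p = 10 + (-6)p ⟹ p = 7/15.
The row player indifferent between Up and Down: q·5 + (1−q)·6 = q·8 + (1−q)·4 ⟹ 6 + (-1)q = 4 + 4q ⟹ q = 2/5.

p = 7/15, q = 2/5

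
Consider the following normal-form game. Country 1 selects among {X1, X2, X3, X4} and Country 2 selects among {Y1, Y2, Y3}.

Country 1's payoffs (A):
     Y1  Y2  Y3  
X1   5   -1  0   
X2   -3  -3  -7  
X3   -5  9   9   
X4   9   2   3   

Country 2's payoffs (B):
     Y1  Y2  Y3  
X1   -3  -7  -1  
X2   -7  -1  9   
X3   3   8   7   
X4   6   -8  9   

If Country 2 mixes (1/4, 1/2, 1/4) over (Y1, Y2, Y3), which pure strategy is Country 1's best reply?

X3

Compute Country 1's expected payoff from each pure strategy against the given mix.
X1: (1/4)·5 + (1/2)·(-1) + (1/4)·0 = 3/4
X2: (1/4)·(-3) + (1/2)·(-3) + (1/4)·(-7) = -4
X3: (1/4)·(-5) + (1/2)·9 + (1/4)·9 = 11/2
X4: (1/4)·9 + (1/2)·2 + (1/4)·3 = 4
Highest expected payoff is 11/2, from X3.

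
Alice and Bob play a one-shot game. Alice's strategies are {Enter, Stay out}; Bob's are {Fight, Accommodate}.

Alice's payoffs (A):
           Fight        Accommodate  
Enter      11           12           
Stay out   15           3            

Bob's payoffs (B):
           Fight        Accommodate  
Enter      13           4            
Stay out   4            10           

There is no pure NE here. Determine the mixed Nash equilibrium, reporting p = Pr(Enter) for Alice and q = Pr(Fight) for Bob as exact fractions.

p = 2/5, q = 9/13

Each player's mixing probability is pinned down by making the *other* player indifferent.
Bob indifferent between Fight and Accommodate: p·13 + (1−p)·4 = p·4 + (1−p)·10 ⟹ 4 + 9p = 10 + (-6)p ⟹ p = 2/5.
Alice indifferent between Enter and Stay out: q·11 + (1−q)·12 = q·15 + (1−q)·3 ⟹ 12 + (-1)q = 3 + 12q ⟹ q = 9/13.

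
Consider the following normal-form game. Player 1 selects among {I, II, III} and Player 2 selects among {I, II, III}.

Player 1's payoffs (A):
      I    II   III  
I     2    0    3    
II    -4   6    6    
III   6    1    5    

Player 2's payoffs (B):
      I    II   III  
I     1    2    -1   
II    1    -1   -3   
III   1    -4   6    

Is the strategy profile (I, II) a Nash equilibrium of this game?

No

Holding Player 2 at II: Player 1 gets 0 from I but could get 6 by switching to II. Player 1 has a profitable deviation.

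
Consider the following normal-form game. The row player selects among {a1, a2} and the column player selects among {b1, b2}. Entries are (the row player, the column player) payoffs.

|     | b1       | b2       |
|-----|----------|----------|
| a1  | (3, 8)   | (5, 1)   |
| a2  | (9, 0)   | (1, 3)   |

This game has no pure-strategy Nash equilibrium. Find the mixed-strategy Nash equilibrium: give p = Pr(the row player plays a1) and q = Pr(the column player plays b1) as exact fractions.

Each player's mixing probability is pinned down by making the *other* player indifferent.
The column player indifferent between b1 and b2: p·8 + (1−p)·0 = p·1 + (1−p)·3 ⟹ 0 + 8p = 3 + (-2)p ⟹ p = 3/10.
The row player indifferent between a1 and a2: q·3 + (1−q)·5 = q·9 + (1−q)·1 ⟹ 5 + (-2)q = 1 + 8q ⟹ q = 2/5.

p = 3/10, q = 2/5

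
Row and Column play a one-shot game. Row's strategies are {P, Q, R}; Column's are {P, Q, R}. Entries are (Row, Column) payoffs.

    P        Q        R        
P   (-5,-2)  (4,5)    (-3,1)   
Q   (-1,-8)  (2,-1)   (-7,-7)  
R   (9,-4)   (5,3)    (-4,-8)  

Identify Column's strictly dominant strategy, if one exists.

Q

A strategy is strictly dominant if it gives Column a strictly higher payoff than every other strategy, against every choice by the opponent.
Q strictly dominates: vs P: 5 > each of {-2, 1}; vs Q: -1 > each of {-8, -7}; vs R: 3 > each of {-4, -8}.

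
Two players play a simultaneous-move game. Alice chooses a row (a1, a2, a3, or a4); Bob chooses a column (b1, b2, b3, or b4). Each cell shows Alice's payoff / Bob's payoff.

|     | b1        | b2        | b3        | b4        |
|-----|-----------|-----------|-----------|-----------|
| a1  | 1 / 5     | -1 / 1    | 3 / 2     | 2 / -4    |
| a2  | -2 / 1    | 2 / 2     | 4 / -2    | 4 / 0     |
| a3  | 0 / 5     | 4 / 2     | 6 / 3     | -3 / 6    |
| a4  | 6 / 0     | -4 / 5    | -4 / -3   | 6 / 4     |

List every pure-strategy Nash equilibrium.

No pure-strategy Nash equilibrium

A profile is a Nash equilibrium when each player is best-responding to the other.
Alice's best responses — vs b1: a4 (payoff 6); vs b2: a3 (payoff 4); vs b3: a3 (payoff 6); vs b4: a4 (payoff 6).
Bob's best responses — vs a1: b1 (payoff 5); vs a2: b2 (payoff 2); vs a3: b4 (payoff 6); vs a4: b2 (payoff 5).
No cell has both players best-responding. For instance, Alice's best reply to b2 is a3, but against a3 Bob prefers b4 over b2.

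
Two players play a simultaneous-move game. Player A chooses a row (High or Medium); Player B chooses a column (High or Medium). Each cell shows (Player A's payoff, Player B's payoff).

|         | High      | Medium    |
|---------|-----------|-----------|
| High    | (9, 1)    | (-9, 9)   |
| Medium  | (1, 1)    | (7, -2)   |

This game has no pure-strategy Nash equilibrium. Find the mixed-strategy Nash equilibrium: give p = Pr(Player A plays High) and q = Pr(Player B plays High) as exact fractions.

In a mixed NE each player is indifferent between their pure strategies, so the opponent's mix sets the indifference.
Player B indifferent between High and Medium: p·1 + (1−p)·1 = p·9 + (1−p)·(-2) ⟹ 1 + 0p = (-2) + 11p ⟹ p = 3/11.
Player A indifferent between High and Medium: q·9 + (1−q)·(-9) = q·1 + (1−q)·7 ⟹ (-9) + 18q = 7 + (-6)q ⟹ q = 2/3.

p = 3/11, q = 2/3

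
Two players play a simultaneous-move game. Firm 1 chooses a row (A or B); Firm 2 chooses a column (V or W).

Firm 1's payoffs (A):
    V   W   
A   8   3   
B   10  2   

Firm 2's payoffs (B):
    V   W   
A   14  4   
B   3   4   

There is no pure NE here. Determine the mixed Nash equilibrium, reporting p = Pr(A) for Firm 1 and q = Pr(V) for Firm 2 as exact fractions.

p = 1/11, q = 1/3

In a mixed NE each player is indifferent between their pure strategies, so the opponent's mix sets the indifference.
Firm 2 indifferent between V and W: p·14 + (1−p)·3 = p·4 + (1−p)·4 ⟹ 3 + 11p = 4 + 0p ⟹ p = 1/11.
Firm 1 indifferent between A and B: q·8 + (1−q)·3 = q·10 + (1−q)·2 ⟹ 3 + 5q = 2 + 8q ⟹ q = 1/3.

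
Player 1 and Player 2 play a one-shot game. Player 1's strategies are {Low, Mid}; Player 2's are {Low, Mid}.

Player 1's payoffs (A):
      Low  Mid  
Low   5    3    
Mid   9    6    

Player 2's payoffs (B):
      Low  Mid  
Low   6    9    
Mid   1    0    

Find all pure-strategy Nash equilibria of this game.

Find each player's best response to every opponent strategy; NE are the intersections.
Player 1's best responses — vs Low: Mid (payoff 9); vs Mid: Mid (payoff 6).
Player 2's best responses — vs Low: Mid (payoff 9); vs Mid: Low (payoff 1).
The only mutual best response is (Mid, Low); neither player gains by switching there.

(Mid, Low)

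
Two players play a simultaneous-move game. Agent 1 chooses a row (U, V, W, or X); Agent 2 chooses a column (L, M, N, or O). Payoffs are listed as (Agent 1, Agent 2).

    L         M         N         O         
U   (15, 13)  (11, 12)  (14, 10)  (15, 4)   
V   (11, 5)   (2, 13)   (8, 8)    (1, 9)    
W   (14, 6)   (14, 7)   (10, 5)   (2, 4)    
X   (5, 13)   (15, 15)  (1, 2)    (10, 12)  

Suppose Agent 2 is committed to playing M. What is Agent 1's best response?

X

With Agent 2 fixed at M, Agent 1's payoffs are: U → 11, V → 2, W → 14, X → 15.
The maximum is 15, achieved by X.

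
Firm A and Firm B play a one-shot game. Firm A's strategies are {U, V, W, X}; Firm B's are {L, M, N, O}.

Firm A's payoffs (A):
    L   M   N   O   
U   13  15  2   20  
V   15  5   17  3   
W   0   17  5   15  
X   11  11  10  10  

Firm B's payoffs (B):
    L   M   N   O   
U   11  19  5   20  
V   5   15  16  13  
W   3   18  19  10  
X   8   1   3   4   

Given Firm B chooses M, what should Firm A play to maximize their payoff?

With Firm B fixed at M, Firm A's payoffs are: U → 15, V → 5, W → 17, X → 11.
The maximum is 17, achieved by W.

W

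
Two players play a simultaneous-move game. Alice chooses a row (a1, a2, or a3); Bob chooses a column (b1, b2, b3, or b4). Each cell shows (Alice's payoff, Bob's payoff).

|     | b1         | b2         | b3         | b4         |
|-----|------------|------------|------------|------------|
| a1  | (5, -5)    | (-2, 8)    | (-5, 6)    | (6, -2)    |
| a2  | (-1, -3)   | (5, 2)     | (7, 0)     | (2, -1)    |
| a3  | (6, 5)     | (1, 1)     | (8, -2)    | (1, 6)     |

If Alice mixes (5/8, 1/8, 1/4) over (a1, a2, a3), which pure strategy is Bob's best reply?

Compute Bob's expected payoff from each pure strategy against the given mix.
b1: (5/8)·(-5) + (1/8)·(-3) + (1/4)·5 = -9/4
b2: (5/8)·8 + (1/8)·2 + (1/4)·1 = 11/2
b3: (5/8)·6 + (1/8)·0 + (1/4)·(-2) = 13/4
b4: (5/8)·(-2) + (1/8)·(-1) + (1/4)·6 = 1/8
Highest expected payoff is 11/2, from b2.

b2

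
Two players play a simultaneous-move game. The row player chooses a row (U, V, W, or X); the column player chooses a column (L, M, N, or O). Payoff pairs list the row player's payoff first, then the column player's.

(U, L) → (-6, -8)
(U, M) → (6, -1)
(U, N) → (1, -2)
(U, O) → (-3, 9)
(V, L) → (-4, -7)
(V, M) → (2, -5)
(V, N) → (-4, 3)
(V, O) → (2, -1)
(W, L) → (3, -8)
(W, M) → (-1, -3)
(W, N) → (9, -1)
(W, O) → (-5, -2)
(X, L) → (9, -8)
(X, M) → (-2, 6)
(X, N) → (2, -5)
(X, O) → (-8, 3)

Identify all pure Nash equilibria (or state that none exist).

Check mutual best responses: a cell is a NE iff neither player can gain by unilaterally deviating.
The row player's best responses — vs L: X (payoff 9); vs M: U (payoff 6); vs N: W (payoff 9); vs O: V (payoff 2).
The column player's best responses — vs U: O (payoff 9); vs V: N (payoff 3); vs W: N (payoff -1); vs X: M (payoff 6).
The only mutual best response is (W, N); neither player gains by switching there.

(W, N)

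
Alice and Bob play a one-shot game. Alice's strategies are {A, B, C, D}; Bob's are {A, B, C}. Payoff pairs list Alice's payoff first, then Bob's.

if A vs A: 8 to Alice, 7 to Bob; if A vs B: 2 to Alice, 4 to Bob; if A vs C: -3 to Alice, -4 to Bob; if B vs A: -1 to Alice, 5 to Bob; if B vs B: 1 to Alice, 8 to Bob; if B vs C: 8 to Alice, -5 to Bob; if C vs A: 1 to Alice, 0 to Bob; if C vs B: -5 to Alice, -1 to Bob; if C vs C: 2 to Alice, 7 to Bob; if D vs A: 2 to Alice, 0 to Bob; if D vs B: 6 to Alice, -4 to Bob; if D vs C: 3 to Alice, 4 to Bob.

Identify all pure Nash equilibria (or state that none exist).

Check mutual best responses: a cell is a NE iff neither player can gain by unilaterally deviating.
Alice's best responses — vs A: A (payoff 8); vs B: D (payoff 6); vs C: B (payoff 8).
Bob's best responses — vs A: A (payoff 7); vs B: B (payoff 8); vs C: C (payoff 7); vs D: C (payoff 4).
The only mutual best response is (A, A); neither player gains by switching there.

(A, A)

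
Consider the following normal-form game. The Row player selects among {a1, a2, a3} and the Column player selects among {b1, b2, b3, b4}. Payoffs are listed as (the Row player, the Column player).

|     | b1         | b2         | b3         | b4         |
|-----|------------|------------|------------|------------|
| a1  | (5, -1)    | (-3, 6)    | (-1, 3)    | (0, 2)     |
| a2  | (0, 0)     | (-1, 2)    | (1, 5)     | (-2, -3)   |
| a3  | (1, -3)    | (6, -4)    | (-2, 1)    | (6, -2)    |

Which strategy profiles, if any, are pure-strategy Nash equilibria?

A profile is a Nash equilibrium when each player is best-responding to the other.
The Row player's best responses — vs b1: a1 (payoff 5); vs b2: a3 (payoff 6); vs b3: a2 (payoff 1); vs b4: a3 (payoff 6).
The Column player's best responses — vs a1: b2 (payoff 6); vs a2: b3 (payoff 5); vs a3: b3 (payoff 1).
The only mutual best response is (a2, b3); neither player gains by switching there.

(a2, b3)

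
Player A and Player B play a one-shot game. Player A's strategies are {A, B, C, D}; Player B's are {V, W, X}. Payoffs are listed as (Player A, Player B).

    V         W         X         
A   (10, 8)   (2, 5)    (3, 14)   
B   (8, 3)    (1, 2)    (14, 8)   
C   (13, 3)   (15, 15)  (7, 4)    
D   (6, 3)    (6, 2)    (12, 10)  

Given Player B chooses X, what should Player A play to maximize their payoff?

B

With Player B fixed at X, Player A's payoffs are: A → 3, B → 14, C → 7, D → 12.
The maximum is 14, achieved by B.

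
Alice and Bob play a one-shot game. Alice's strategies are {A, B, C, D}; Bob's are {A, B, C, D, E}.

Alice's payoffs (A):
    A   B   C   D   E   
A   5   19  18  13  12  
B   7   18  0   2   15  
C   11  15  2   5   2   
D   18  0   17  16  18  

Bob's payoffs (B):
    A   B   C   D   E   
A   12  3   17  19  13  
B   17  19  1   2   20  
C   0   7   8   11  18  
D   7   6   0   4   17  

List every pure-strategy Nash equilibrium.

(D, E)

Check mutual best responses: a cell is a NE iff neither player can gain by unilaterally deviating.
Alice's best responses — vs A: D (payoff 18); vs B: A (payoff 19); vs C: A (payoff 18); vs D: D (payoff 16); vs E: D (payoff 18).
Bob's best responses — vs A: D (payoff 19); vs B: E (payoff 20); vs C: E (payoff 18); vs D: E (payoff 17).
The only mutual best response is (D, E); neither player gains by switching there.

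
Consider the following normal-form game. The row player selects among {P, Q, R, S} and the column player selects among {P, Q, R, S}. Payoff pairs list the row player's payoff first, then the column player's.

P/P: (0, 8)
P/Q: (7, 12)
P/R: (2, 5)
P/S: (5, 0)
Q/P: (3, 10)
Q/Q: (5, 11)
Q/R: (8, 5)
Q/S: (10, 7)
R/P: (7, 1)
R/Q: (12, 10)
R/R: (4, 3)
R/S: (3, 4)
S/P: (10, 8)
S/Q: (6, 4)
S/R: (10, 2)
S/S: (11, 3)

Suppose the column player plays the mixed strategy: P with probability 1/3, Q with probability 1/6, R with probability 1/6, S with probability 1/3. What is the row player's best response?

The row player's best reply maximizes expected payoff against the mix.
P: (1/3)·0 + (1/6)·7 + (1/6)·2 + (1/3)·5 = 19/6
Q: (1/3)·3 + (1/6)·5 + (1/6)·8 + (1/3)·10 = 13/2
R: (1/3)·7 + (1/6)·12 + (1/6)·4 + (1/3)·3 = 6
S: (1/3)·10 + (1/6)·6 + (1/6)·10 + (1/3)·11 = 29/3
Highest expected payoff is 29/3, from S.

S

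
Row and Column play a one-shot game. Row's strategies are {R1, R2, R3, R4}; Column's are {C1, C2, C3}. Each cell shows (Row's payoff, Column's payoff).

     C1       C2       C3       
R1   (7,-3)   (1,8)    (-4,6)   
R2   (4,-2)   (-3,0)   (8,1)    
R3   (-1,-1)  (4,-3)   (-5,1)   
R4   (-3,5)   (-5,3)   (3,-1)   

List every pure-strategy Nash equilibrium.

(R2, C3)

Check mutual best responses: a cell is a NE iff neither player can gain by unilaterally deviating.
Row's best responses — vs C1: R1 (payoff 7); vs C2: R3 (payoff 4); vs C3: R2 (payoff 8).
Column's best responses — vs R1: C2 (payoff 8); vs R2: C3 (payoff 1); vs R3: C3 (payoff 1); vs R4: C1 (payoff 5).
The only mutual best response is (R2, C3); neither player gains by switching there.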